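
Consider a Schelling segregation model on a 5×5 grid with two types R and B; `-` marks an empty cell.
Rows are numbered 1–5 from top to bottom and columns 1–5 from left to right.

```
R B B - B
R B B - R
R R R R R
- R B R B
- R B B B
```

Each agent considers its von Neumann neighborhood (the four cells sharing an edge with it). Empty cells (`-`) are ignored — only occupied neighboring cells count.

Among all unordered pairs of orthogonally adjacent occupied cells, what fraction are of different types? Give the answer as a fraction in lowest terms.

2/5

Scan each occupied cell's neighbors to the right and below so each pair is counted once.
Row 1: R(1,1)–B(1,2)≠ R(1,1)–R(2,1)= B(1,2)–B(1,3)= B(1,2)–B(2,2)= B(1,3)–B(2,3)= B(1,5)–R(2,5)≠  → 2/6 unlike.
Row 2: R(2,1)–B(2,2)≠ R(2,1)–R(3,1)= B(2,2)–B(2,3)= B(2,2)–R(3,2)≠ B(2,3)–R(3,3)≠ R(2,5)–R(3,5)=  → 3/6 unlike.
Row 3: R(3,1)–R(3,2)= R(3,2)–R(3,3)= R(3,2)–R(4,2)= R(3,3)–R(3,4)= R(3,3)–B(4,3)≠ R(3,4)–R(3,5)= R(3,4)–R(4,4)= R(3,5)–B(4,5)≠  → 2/8 unlike.
Row 4: R(4,2)–B(4,3)≠ R(4,2)–R(5,2)= B(4,3)–R(4,4)≠ B(4,3)–B(5,3)= R(4,4)–B(4,5)≠ R(4,4)–B(5,4)≠ B(4,5)–B(5,5)=  → 4/7 unlike.
Row 5: R(5,2)–B(5,3)≠ B(5,3)–B(5,4)= B(5,4)–B(5,5)=  → 1/3 unlike.
Total adjacent occupied pairs: 30; unlike-type pairs: 12.
12/30 reduces to 2/5.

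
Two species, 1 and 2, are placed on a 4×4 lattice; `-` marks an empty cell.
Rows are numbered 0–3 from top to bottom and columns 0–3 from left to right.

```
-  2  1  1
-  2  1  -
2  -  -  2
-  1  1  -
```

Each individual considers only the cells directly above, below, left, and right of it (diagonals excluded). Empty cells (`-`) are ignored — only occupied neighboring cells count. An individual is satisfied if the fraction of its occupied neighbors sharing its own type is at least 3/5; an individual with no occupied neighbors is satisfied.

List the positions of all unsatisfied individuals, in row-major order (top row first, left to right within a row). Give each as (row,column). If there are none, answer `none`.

(0,1), (1,1), (1,2)

Row 0: (0,1)2 1/2 ✗ · (0,2)1 2/3 ✓ · (0,3)1 1/1 ✓
Row 1: (1,1)2 1/2 ✗ · (1,2)1 1/2 ✗
Row 2: (2,0)2 0/0 ✓ · (2,3)2 0/0 ✓
Row 3: (3,1)1 1/1 ✓ · (3,2)1 1/1 ✓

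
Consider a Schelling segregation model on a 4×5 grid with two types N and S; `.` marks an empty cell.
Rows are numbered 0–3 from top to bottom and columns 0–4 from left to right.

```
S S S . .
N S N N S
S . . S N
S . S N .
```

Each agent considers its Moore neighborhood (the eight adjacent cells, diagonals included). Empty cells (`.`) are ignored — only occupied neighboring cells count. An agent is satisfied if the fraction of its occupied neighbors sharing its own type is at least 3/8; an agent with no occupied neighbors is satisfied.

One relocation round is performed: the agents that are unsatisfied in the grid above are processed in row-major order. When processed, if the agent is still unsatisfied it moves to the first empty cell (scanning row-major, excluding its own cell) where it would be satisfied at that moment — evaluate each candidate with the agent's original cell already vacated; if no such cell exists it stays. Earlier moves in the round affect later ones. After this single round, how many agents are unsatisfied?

Initially unsatisfied (in order): (1,0), (1,2), (1,4), (2,3), (3,3).
  (1,0) → (0,3).
  (1,2) → (0,4).
  (1,4) → (1,0).
  (2,3) → (1,2).
  (3,3): now satisfied by earlier moves; stays.
Resulting grid:
S S S N N
S S S N .
S . . . N
S . S N .
Unsatisfied now: (3,2).

1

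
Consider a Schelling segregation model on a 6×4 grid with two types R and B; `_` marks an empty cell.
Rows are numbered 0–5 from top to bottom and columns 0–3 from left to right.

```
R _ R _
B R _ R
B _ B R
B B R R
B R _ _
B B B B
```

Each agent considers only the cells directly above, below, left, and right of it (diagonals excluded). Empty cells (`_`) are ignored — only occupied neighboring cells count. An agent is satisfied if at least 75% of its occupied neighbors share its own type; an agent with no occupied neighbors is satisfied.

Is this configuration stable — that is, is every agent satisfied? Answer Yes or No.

No

(0,0)R 0/1 not
(0,2)R 0/0 satisfied
(1,0)B 1/3 not
(1,1)R 0/1 not
(1,3)R 1/1 satisfied
(2,0)B 2/2 satisfied
(2,2)B 0/2 not
(2,3)R 2/3 not
(3,0)B 3/3 satisfied
(3,1)B 1/3 not
(3,2)R 1/3 not
(3,3)R 2/2 satisfied
(4,0)B 2/3 not
(4,1)R 0/3 not
(5,0)B 2/2 satisfied
(5,1)B 2/3 not
(5,2)B 2/2 satisfied
(5,3)B 1/1 satisfied
For instance (0,0) has only 0/1 same-type neighbors, below 3/4.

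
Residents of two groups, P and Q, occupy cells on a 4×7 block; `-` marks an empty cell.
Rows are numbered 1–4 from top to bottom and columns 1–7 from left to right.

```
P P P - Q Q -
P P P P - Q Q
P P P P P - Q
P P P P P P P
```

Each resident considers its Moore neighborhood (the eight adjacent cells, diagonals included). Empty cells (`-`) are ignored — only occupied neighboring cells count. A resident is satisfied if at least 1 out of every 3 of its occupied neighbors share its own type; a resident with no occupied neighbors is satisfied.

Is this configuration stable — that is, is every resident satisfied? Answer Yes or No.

Yes

(1,1)P 3/3 satisfied
(1,2)P 5/5 satisfied
(1,3)P 4/4 satisfied
(1,5)Q 2/3 satisfied
(1,6)Q 3/3 satisfied
(2,1)P 5/5 satisfied
(2,2)P 8/8 satisfied
(2,3)P 7/7 satisfied
(2,4)P 5/6 satisfied
(2,6)Q 4/5 satisfied
(2,7)Q 3/3 satisfied
(3,1)P 5/5 satisfied
(3,2)P 8/8 satisfied
(3,3)P 8/8 satisfied
(3,4)P 7/7 satisfied
(3,5)P 5/6 satisfied
(3,7)Q 2/4 satisfied
(4,1)P 3/3 satisfied
(4,2)P 5/5 satisfied
(4,3)P 5/5 satisfied
(4,4)P 5/5 satisfied
(4,5)P 4/4 satisfied
(4,6)P 3/4 satisfied
(4,7)P 1/2 satisfied
All meet the threshold, so the configuration is stable.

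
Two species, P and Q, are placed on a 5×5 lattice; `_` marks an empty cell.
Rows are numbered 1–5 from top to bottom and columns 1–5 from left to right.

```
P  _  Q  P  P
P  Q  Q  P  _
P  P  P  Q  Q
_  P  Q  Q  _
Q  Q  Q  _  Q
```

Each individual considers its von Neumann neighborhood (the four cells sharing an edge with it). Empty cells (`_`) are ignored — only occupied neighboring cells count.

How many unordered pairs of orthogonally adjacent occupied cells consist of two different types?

10

Scan each occupied cell's neighbors to the right and below so each pair is counted once.
From row 1: 1 unlike of 5 pairs (running 1/5).
From row 2: 5 unlike of 7 pairs (running 6/12).
From row 3: 2 unlike of 7 pairs (running 8/19).
From row 4: 2 unlike of 4 pairs (running 10/23).
From row 5: 0 unlike of 2 pairs (running 10/25).
Total adjacent occupied pairs: 25; unlike-type pairs: 10.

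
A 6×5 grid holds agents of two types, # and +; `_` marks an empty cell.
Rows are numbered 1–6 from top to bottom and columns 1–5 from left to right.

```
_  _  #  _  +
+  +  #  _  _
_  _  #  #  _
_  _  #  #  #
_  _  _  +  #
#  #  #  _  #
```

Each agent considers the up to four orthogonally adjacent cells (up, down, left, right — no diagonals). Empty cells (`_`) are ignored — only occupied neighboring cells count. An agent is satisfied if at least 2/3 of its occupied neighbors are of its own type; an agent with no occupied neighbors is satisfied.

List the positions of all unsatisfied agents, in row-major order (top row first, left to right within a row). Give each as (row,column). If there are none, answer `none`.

Row 1: (1,3)# 1/1 satisfied · (1,5)+ 0/0 satisfied
Row 2: (2,1)+ 1/1 satisfied · (2,2)+ 1/2 not · (2,3)# 2/3 satisfied
Row 3: (3,3)# 3/3 satisfied · (3,4)# 2/2 satisfied
Row 4: (4,3)# 2/2 satisfied · (4,4)# 3/4 satisfied · (4,5)# 2/2 satisfied
Row 5: (5,4)+ 0/2 not · (5,5)# 2/3 satisfied
Row 6: (6,1)# 1/1 satisfied · (6,2)# 2/2 satisfied · (6,3)# 1/1 satisfied · (6,5)# 1/1 satisfied

(2,2), (5,4)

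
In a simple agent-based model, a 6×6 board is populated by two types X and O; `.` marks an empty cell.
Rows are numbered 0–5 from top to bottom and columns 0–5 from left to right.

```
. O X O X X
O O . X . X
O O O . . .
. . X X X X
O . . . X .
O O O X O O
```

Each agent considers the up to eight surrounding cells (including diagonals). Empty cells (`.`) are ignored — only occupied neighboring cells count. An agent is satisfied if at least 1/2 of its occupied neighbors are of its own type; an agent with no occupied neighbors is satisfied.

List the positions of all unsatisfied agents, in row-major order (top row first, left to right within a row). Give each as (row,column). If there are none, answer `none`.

Row 0: (0,1)O 2/3 ok · (0,2)X 1/4 unhappy · (0,3)O 0/3 unhappy · (0,4)X 3/4 ok · (0,5)X 2/2 ok
Row 1: (1,0)O 4/4 ok · (1,1)O 5/6 ok · (1,3)X 2/4 ok · (1,5)X 2/2 ok
Row 2: (2,0)O 3/3 ok · (2,1)O 4/5 ok · (2,2)O 2/5 unhappy
Row 3: (3,2)X 1/3 unhappy · (3,3)X 3/4 ok · (3,4)X 3/3 ok · (3,5)X 2/2 ok
Row 4: (4,0)O 2/2 ok · (4,4)X 4/6 ok
Row 5: (5,0)O 2/2 ok · (5,1)O 3/3 ok · (5,2)O 1/2 ok · (5,3)X 1/3 unhappy · (5,4)O 1/3 unhappy · (5,5)O 1/2 ok

(0,2), (0,3), (2,2), (3,2), (5,3), (5,4)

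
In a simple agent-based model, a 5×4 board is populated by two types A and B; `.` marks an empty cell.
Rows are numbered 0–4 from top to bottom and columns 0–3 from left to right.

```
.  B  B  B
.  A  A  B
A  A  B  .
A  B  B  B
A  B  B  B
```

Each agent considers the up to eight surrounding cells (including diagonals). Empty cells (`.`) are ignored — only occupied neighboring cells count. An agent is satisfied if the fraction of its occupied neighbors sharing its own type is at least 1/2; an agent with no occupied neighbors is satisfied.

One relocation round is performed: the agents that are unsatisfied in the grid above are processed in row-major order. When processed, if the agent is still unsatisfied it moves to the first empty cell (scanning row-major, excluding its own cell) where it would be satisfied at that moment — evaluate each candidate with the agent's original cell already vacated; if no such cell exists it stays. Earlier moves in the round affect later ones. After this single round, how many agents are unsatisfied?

0

Initially unsatisfied (in order): (0,1), (1,2), (4,0).
  (0,1) → (2,3).
  (1,2) → (0,0).
  (4,0) → (0,1).
Resulting grid:
A A B B
. A . B
A A B B
A B B B
. B B B
All satisfied now.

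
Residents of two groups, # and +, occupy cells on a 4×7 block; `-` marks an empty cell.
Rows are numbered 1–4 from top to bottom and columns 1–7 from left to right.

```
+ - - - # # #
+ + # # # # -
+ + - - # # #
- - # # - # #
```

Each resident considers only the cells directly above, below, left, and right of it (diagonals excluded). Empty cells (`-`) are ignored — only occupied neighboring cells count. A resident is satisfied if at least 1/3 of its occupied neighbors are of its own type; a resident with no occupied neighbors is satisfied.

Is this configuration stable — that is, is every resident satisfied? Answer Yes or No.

Yes

(1,1)+ 1/1 ✓
(1,5)# 2/2 ✓
(1,6)# 3/3 ✓
(1,7)# 1/1 ✓
(2,1)+ 3/3 ✓
(2,2)+ 2/3 ✓
(2,3)# 1/2 ✓
(2,4)# 2/2 ✓
(2,5)# 4/4 ✓
(2,6)# 3/3 ✓
(3,1)+ 2/2 ✓
(3,2)+ 2/2 ✓
(3,5)# 2/2 ✓
(3,6)# 4/4 ✓
(3,7)# 2/2 ✓
(4,3)# 1/1 ✓
(4,4)# 1/1 ✓
(4,6)# 2/2 ✓
(4,7)# 2/2 ✓
All meet the threshold, so the configuration is stable.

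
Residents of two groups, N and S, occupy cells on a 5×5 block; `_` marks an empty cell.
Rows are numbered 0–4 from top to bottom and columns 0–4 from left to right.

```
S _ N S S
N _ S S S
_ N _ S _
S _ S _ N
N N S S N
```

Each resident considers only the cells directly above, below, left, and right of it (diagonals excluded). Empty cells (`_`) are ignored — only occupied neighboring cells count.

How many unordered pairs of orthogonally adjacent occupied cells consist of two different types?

Scan each occupied cell's neighbors to the right and below so each pair is counted once.
From row 0: 3 unlike of 6 pairs (running 3/6).
From row 1: 0 unlike of 3 pairs (running 3/9).
From row 3: 1 unlike of 3 pairs (running 4/12).
From row 4: 2 unlike of 4 pairs (running 6/16).
Total adjacent occupied pairs: 16; unlike-type pairs: 6.

6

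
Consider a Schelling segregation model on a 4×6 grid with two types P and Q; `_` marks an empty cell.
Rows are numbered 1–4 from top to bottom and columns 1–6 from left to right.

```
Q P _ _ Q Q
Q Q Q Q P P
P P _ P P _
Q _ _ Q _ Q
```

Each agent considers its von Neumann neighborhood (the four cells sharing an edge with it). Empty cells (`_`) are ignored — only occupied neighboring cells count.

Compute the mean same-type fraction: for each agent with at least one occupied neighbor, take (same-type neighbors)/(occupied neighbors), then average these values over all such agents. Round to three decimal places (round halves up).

(1,1)Q 1/2
(1,2)P 0/2
(1,5)Q 1/2
(1,6)Q 1/2
(2,1)Q 2/3
(2,2)Q 2/4
(2,3)Q 2/2
(2,4)Q 1/3
(2,5)P 2/4
(2,6)P 1/2
(3,1)P 1/3
(3,2)P 1/2
(3,4)P 1/3
(3,5)P 2/2
(4,1)Q 0/1
(4,4)Q 0/1
(4,6)Q — no occupied neighbors
Sum over 16 agents: 1/2 + 0/2 + 1/2 + 1/2 + 2/3 + 2/4 + 2/2 + 1/3 + 2/4 + 1/2 + 1/3 + 1/2 + 1/3 + 2/2 + 0/1 + 0/1 = 43/6; mean = 43/6 ÷ 16 = 43/96 = 0.447916… → 0.448.

0.448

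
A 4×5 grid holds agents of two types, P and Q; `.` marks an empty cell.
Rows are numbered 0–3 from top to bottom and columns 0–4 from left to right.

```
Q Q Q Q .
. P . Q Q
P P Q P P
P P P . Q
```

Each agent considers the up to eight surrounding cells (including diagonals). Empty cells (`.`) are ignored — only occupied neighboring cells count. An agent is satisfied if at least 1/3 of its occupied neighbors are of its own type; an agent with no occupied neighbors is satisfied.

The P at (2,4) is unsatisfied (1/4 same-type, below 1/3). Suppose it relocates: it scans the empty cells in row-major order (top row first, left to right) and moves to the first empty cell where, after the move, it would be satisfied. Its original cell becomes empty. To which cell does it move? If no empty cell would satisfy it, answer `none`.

Vacating (2,4). Empty cells in order:
  (0,4): 0/3 same-type → still unsatisfied.
  (1,0): 3/5 same-type → satisfied — stop here.

(1,0)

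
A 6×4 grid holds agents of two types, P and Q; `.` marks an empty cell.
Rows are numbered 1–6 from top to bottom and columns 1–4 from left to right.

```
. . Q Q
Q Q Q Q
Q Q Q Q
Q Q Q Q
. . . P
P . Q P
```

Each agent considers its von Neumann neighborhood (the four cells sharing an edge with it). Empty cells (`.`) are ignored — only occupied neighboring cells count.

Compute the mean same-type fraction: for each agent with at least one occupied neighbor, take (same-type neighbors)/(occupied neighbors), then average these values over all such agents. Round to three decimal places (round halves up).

Row 1: (1,3)Q 2/2 · (1,4)Q 2/2
Row 2: (2,1)Q 2/2 · (2,2)Q 3/3 · (2,3)Q 4/4 · (2,4)Q 3/3
Row 3: (3,1)Q 3/3 · (3,2)Q 4/4 · (3,3)Q 4/4 · (3,4)Q 3/3
Row 4: (4,1)Q 2/2 · (4,2)Q 3/3 · (4,3)Q 3/3 · (4,4)Q 2/3
Row 5: (5,4)P 1/2
Row 6: (6,1)P — no occupied neighbors · (6,3)Q 0/1 · (6,4)P 1/2
Sum over 17 agents: 2/2 + 2/2 + 2/2 + 3/3 + 4/4 + 3/3 + 3/3 + 4/4 + 4/4 + 3/3 + 2/2 + 3/3 + 3/3 + 2/3 + 1/2 + 0/1 + 1/2 = 44/3; mean = 44/3 ÷ 17 = 44/51 = 0.862745… → 0.863.

0.863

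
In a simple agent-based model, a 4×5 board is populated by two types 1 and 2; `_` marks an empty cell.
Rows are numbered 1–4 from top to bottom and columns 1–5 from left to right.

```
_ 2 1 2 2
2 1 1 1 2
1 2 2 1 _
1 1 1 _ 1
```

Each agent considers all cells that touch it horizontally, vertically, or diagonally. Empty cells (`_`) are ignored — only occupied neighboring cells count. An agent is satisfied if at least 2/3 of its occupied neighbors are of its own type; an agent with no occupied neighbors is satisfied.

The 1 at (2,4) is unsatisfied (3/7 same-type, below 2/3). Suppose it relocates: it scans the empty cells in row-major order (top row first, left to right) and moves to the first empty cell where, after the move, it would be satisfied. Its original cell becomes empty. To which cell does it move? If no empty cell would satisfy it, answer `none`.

(3,5)

Vacating (2,4). Empty cells in order:
  (1,1): 1/3 same-type → still unsatisfied.
  (3,5): 2/3 same-type → satisfied — stop here.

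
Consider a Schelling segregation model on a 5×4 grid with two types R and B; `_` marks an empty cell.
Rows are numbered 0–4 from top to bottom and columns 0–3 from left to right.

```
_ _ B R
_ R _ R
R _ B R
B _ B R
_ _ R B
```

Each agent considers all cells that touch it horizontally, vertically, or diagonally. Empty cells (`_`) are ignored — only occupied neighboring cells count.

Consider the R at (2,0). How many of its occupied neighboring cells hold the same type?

Occupied neighbors of (2,0): (1,1)=R, (3,0)=B.
Same type (R): 1 of 2.

1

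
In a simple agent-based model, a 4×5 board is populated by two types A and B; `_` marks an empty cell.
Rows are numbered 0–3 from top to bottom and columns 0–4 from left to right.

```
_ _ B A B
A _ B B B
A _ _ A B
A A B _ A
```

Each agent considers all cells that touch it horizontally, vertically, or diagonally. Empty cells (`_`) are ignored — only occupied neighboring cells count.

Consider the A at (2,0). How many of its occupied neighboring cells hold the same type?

3

Occupied neighbors of (2,0): (1,0)=A, (3,0)=A, (3,1)=A.
Same type (A): 3 of 3.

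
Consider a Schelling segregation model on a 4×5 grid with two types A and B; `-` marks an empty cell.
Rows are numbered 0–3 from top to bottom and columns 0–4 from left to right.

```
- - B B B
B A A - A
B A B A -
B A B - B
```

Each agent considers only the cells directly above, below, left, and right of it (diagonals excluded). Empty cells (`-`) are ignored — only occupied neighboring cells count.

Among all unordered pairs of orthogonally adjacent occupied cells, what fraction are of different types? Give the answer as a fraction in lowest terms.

9/17

Scan each occupied cell's neighbors to the right and below so each pair is counted once.
Row 0: B(0,2)–B(0,3)= B(0,2)–A(1,2)≠ B(0,3)–B(0,4)= B(0,4)–A(1,4)≠  → 2/4 unlike.
Row 1: B(1,0)–A(1,1)≠ B(1,0)–B(2,0)= A(1,1)–A(1,2)= A(1,1)–A(2,1)= A(1,2)–B(2,2)≠  → 2/5 unlike.
Row 2: B(2,0)–A(2,1)≠ B(2,0)–B(3,0)= A(2,1)–B(2,2)≠ A(2,1)–A(3,1)= B(2,2)–A(2,3)≠ B(2,2)–B(3,2)=  → 3/6 unlike.
Row 3: B(3,0)–A(3,1)≠ A(3,1)–B(3,2)≠  → 2/2 unlike.
Total adjacent occupied pairs: 17; unlike-type pairs: 9.
9/17 is already in lowest terms.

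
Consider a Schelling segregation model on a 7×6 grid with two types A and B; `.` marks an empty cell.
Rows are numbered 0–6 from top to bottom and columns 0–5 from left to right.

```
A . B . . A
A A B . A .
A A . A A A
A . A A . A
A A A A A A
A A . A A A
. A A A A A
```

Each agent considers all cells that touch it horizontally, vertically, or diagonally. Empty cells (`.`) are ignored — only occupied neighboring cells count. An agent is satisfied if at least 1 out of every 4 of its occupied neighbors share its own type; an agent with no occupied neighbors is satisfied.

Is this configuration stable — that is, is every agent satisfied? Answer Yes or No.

Yes

Row 0: (0,0)A 2/2 satisfied · (0,2)B 1/2 satisfied · (0,5)A 1/1 satisfied
Row 1: (1,0)A 4/4 satisfied · (1,1)A 4/6 satisfied · (1,2)B 1/4 satisfied · (1,4)A 4/4 satisfied
Row 2: (2,0)A 4/4 satisfied · (2,1)A 5/6 satisfied · (2,3)A 4/5 satisfied · (2,4)A 5/5 satisfied · (2,5)A 3/3 satisfied
Row 3: (3,0)A 4/4 satisfied · (3,2)A 6/6 satisfied · (3,3)A 6/6 satisfied · (3,5)A 4/4 satisfied
Row 4: (4,0)A 4/4 satisfied · (4,1)A 6/6 satisfied · (4,2)A 6/6 satisfied · (4,3)A 6/6 satisfied · (4,4)A 7/7 satisfied · (4,5)A 4/4 satisfied
Row 5: (5,0)A 4/4 satisfied · (5,1)A 6/6 satisfied · (5,3)A 7/7 satisfied · (5,4)A 8/8 satisfied · (5,5)A 5/5 satisfied
Row 6: (6,1)A 3/3 satisfied · (6,2)A 4/4 satisfied · (6,3)A 4/4 satisfied · (6,4)A 5/5 satisfied · (6,5)A 3/3 satisfied
All meet the threshold, so the configuration is stable.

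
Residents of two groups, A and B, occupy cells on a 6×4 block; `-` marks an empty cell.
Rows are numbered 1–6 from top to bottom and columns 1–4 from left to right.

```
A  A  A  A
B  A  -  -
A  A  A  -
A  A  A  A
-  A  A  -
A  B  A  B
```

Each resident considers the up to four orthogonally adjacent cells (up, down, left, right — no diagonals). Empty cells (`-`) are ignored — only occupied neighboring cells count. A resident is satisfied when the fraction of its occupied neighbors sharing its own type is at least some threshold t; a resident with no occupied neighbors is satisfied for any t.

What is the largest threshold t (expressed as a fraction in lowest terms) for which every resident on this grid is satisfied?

Row 1: (1,1)A 1/2 · (1,2)A 3/3 · (1,3)A 2/2 · (1,4)A 1/1
Row 2: (2,1)B 0/3 · (2,2)A 2/3
Row 3: (3,1)A 2/3 · (3,2)A 4/4 · (3,3)A 2/2
Row 4: (4,1)A 2/2 · (4,2)A 4/4 · (4,3)A 4/4 · (4,4)A 1/1
Row 5: (5,2)A 2/3 · (5,3)A 3/3
Row 6: (6,1)A 0/1 · (6,2)B 0/3 · (6,3)A 1/3 · (6,4)B 0/1
The smallest same-type fraction is 0/3 at (2,1), which reduces to 0/1. Any threshold above that leaves this resident unsatisfied.

0/1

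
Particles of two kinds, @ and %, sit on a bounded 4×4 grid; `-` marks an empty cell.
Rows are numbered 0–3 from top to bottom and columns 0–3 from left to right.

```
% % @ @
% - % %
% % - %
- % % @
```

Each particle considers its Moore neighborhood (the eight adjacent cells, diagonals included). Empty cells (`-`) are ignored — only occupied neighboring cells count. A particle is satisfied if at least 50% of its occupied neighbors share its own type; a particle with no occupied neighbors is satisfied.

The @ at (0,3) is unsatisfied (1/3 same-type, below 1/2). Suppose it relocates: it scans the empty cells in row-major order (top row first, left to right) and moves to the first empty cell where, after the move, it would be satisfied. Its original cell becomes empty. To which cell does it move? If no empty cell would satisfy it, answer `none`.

none

Vacating (0,3). Empty cells in order:
  (1,1): 1/7 same-type → still unsatisfied.
  (2,2): 1/7 same-type → still unsatisfied.
  (3,0): 0/3 same-type → still unsatisfied.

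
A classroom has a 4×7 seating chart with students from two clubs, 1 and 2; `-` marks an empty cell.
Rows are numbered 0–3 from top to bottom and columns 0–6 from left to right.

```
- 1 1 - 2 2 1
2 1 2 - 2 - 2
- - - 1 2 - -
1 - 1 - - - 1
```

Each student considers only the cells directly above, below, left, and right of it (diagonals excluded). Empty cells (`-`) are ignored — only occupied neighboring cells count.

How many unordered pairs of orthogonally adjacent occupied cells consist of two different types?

6

Scan each occupied cell's neighbors to the right and below so each pair is counted once.
From row 0: 3 unlike of 7 pairs (running 3/7).
From row 1: 2 unlike of 3 pairs (running 5/10).
From row 2: 1 unlike of 1 pairs (running 6/11).
Total adjacent occupied pairs: 11; unlike-type pairs: 6.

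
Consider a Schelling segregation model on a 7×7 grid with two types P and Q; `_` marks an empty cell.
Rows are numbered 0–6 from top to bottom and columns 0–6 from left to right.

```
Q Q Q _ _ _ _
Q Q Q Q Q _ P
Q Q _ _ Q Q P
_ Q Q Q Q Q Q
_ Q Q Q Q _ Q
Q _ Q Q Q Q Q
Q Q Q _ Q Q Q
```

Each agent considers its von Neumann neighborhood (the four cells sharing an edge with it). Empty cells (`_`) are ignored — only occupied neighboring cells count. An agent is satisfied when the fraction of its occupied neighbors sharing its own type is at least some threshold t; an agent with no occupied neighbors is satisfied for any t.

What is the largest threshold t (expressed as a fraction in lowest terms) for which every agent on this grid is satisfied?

Row 0: (0,0)Q 2/2 · (0,1)Q 3/3 · (0,2)Q 2/2
Row 1: (1,0)Q 3/3 · (1,1)Q 4/4 · (1,2)Q 3/3 · (1,3)Q 2/2 · (1,4)Q 2/2 · (1,6)P 1/1
Row 2: (2,0)Q 2/2 · (2,1)Q 3/3 · (2,4)Q 3/3 · (2,5)Q 2/3 · (2,6)P 1/3
Row 3: (3,1)Q 3/3 · (3,2)Q 3/3 · (3,3)Q 3/3 · (3,4)Q 4/4 · (3,5)Q 3/3 · (3,6)Q 2/3
Row 4: (4,1)Q 2/2 · (4,2)Q 4/4 · (4,3)Q 4/4 · (4,4)Q 3/3 · (4,6)Q 2/2
Row 5: (5,0)Q 1/1 · (5,2)Q 3/3 · (5,3)Q 3/3 · (5,4)Q 4/4 · (5,5)Q 3/3 · (5,6)Q 3/3
Row 6: (6,0)Q 2/2 · (6,1)Q 2/2 · (6,2)Q 2/2 · (6,4)Q 2/2 · (6,5)Q 3/3 · (6,6)Q 2/2
The smallest same-type fraction is 1/3 at (2,6), which reduces to 1/3. Any threshold above that leaves this agent unsatisfied.

1/3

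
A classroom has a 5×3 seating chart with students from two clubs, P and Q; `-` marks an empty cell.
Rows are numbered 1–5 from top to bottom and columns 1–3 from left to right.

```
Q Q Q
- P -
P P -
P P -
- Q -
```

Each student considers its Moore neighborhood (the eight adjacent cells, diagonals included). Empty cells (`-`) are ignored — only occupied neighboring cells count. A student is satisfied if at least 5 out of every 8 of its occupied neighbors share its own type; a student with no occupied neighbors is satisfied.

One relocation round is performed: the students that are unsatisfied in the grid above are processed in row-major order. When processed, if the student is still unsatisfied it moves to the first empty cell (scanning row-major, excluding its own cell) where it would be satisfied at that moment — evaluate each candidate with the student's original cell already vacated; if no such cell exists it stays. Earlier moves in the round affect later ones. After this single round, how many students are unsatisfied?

Initially unsatisfied (in order): (1,1), (1,3), (2,2), (5,2).
  (1,1): no empty cell satisfies it; stays.
  (1,3): no empty cell satisfies it; stays.
  (2,2) → (3,3).
  (5,2): no empty cell satisfies it; stays.
Resulting grid:
Q Q Q
- - -
P P P
P P -
- Q -
Unsatisfied now: (5,2).

1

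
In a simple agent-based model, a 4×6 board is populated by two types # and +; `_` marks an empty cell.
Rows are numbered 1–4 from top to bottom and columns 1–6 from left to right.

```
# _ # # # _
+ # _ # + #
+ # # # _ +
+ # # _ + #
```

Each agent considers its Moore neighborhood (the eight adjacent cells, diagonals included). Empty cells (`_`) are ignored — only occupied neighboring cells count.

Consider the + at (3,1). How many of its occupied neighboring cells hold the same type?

Occupied neighbors of (3,1): (2,1)=+, (2,2)=#, (3,2)=#, (4,1)=+, (4,2)=#.
Same type (+): 2 of 5.

2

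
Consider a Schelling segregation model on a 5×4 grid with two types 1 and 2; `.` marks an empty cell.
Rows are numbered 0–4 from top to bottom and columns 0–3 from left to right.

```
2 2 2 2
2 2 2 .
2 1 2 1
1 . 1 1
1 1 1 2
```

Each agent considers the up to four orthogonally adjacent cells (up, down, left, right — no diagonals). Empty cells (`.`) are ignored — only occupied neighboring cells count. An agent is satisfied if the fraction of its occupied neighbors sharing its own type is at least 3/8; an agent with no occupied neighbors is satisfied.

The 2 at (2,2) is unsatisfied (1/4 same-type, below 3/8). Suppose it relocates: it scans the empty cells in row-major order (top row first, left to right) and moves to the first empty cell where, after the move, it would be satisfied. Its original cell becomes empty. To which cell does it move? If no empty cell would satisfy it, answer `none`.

(1,3)

Vacating (2,2). Empty cells in order:
  (1,3): 2/3 same-type → satisfied — stop here.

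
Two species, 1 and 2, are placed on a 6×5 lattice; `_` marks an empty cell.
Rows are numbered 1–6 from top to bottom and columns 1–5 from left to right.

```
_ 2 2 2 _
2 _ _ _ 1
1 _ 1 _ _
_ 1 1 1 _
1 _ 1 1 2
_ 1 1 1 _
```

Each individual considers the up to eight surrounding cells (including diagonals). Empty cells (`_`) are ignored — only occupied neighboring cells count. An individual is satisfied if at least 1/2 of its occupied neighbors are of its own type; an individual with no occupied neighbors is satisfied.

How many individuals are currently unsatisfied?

(1,2)2 2/2 ✓
(1,3)2 2/2 ✓
(1,4)2 1/2 ✓
(2,1)2 1/2 ✓
(2,5)1 0/1 ✗
(3,1)1 1/2 ✓
(3,3)1 3/3 ✓
(4,2)1 5/5 ✓
(4,3)1 5/5 ✓
(4,4)1 4/5 ✓
(5,1)1 2/2 ✓
(5,3)1 7/7 ✓
(5,4)1 5/6 ✓
(5,5)2 0/3 ✗
(6,2)1 3/3 ✓
(6,3)1 4/4 ✓
(6,4)1 3/4 ✓
Unsatisfied: (2,5), (5,5) — 2 in total.

2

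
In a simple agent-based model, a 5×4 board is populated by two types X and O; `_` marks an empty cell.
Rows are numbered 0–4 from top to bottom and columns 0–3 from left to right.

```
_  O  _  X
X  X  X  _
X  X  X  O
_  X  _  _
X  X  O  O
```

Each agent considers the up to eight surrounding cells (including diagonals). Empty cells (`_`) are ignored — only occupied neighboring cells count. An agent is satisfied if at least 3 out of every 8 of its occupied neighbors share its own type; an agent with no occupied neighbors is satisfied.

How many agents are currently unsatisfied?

3

(0,1)O 0/3 ✗
(0,3)X 1/1 ✓
(1,0)X 3/4 ✓
(1,1)X 5/6 ✓
(1,2)X 4/6 ✓
(2,0)X 4/4 ✓
(2,1)X 6/6 ✓
(2,2)X 4/5 ✓
(2,3)O 0/2 ✗
(3,1)X 5/6 ✓
(4,0)X 2/2 ✓
(4,1)X 2/3 ✓
(4,2)O 1/3 ✗
(4,3)O 1/1 ✓
Unsatisfied: (0,1), (2,3), (4,2) — 3 in total.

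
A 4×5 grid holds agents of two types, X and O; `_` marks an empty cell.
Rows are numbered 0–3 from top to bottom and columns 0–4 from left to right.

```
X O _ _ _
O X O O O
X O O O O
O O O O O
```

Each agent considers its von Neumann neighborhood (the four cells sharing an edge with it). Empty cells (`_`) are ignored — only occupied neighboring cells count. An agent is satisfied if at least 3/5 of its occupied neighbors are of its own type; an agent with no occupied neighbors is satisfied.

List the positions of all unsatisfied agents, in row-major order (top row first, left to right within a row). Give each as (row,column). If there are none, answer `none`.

(0,0), (0,1), (1,0), (1,1), (2,0), (2,1), (3,0)

(0,0)X 0/2 ✗
(0,1)O 0/2 ✗
(1,0)O 0/3 ✗
(1,1)X 0/4 ✗
(1,2)O 2/3 ✓
(1,3)O 3/3 ✓
(1,4)O 2/2 ✓
(2,0)X 0/3 ✗
(2,1)O 2/4 ✗
(2,2)O 4/4 ✓
(2,3)O 4/4 ✓
(2,4)O 3/3 ✓
(3,0)O 1/2 ✗
(3,1)O 3/3 ✓
(3,2)O 3/3 ✓
(3,3)O 3/3 ✓
(3,4)O 2/2 ✓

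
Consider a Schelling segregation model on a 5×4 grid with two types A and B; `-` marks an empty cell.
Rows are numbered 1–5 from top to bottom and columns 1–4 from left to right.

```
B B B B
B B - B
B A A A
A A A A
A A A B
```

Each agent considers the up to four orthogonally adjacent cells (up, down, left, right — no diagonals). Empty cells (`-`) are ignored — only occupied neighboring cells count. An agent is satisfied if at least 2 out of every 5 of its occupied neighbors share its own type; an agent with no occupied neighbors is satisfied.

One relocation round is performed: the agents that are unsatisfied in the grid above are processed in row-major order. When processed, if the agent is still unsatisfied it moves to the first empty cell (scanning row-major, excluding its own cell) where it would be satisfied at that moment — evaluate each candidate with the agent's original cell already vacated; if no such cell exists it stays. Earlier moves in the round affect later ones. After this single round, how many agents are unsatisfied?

1

Initially unsatisfied (in order): (3,1), (5,4).
  (3,1) → (2,3).
  (5,4): no empty cell satisfies it; stays.
Resulting grid:
B B B B
B B B B
- A A A
A A A A
A A A B
Unsatisfied now: (5,4).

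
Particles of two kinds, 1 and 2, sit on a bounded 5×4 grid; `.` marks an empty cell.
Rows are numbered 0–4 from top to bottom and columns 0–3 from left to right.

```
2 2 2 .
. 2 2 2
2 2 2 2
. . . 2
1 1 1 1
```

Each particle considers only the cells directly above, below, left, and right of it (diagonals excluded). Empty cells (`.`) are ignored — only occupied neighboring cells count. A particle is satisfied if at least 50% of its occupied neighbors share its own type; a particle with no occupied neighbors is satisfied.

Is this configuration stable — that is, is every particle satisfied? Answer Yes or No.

Yes

(0,0)2 1/1 satisfied
(0,1)2 3/3 satisfied
(0,2)2 2/2 satisfied
(1,1)2 3/3 satisfied
(1,2)2 4/4 satisfied
(1,3)2 2/2 satisfied
(2,0)2 1/1 satisfied
(2,1)2 3/3 satisfied
(2,2)2 3/3 satisfied
(2,3)2 3/3 satisfied
(3,3)2 1/2 satisfied
(4,0)1 1/1 satisfied
(4,1)1 2/2 satisfied
(4,2)1 2/2 satisfied
(4,3)1 1/2 satisfied
All meet the threshold, so the configuration is stable.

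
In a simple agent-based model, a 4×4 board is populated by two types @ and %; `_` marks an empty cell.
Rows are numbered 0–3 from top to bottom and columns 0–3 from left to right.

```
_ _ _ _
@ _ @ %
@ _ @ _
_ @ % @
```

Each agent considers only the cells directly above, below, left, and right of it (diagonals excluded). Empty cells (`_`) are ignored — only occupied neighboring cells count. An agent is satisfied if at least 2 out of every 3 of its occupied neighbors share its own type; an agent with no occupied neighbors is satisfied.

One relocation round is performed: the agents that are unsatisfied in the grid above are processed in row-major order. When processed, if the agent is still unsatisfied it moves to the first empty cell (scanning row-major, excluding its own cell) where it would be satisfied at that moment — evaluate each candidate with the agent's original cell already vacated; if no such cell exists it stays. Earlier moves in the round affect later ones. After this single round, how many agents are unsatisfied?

Initially unsatisfied (in order): (1,2), (1,3), (2,2), (3,1), (3,2), (3,3).
  (1,2) → (0,0).
  (1,3): now satisfied by earlier moves; stays.
  (2,2) → (0,1).
  (3,1) → (0,2).
  (3,2) → (2,2).
  (3,3): now satisfied by earlier moves; stays.
Resulting grid:
@ @ @ _
@ _ _ %
@ _ % _
_ _ _ @
All satisfied now.

0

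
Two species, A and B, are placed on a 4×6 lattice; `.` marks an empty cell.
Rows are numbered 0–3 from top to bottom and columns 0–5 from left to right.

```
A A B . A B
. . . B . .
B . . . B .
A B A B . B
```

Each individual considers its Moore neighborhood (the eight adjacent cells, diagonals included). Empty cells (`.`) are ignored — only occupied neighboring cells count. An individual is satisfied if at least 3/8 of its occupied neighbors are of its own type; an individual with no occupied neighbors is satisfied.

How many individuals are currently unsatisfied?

Row 0: (0,0)A 1/1 ✓ · (0,1)A 1/2 ✓ · (0,2)B 1/2 ✓ · (0,4)A 0/2 ✗ · (0,5)B 0/1 ✗
Row 1: (1,3)B 2/3 ✓
Row 2: (2,0)B 1/2 ✓ · (2,4)B 3/3 ✓
Row 3: (3,0)A 0/2 ✗ · (3,1)B 1/3 ✗ · (3,2)A 0/2 ✗ · (3,3)B 1/2 ✓ · (3,5)B 1/1 ✓
Unsatisfied: (0,4), (0,5), (3,0), (3,1), (3,2) — 5 in total.

5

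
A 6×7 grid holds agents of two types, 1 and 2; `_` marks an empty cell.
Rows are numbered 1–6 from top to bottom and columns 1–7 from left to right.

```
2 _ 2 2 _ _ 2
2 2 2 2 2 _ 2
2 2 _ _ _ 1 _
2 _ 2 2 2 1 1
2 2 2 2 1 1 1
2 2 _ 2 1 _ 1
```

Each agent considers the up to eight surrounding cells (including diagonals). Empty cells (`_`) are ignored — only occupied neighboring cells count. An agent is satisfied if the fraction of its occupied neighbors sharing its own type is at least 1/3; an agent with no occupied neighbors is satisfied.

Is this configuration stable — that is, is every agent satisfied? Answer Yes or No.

Yes

(1,1)2 2/2 ✓
(1,3)2 4/4 ✓
(1,4)2 4/4 ✓
(1,7)2 1/1 ✓
(2,1)2 4/4 ✓
(2,2)2 6/6 ✓
(2,3)2 5/5 ✓
(2,4)2 4/4 ✓
(2,5)2 2/3 ✓
(2,7)2 1/2 ✓
(3,1)2 4/4 ✓
(3,2)2 6/6 ✓
(3,6)1 2/5 ✓
(4,1)2 4/4 ✓
(4,3)2 5/5 ✓
(4,4)2 4/5 ✓
(4,5)2 2/6 ✓
(4,6)1 5/6 ✓
(4,7)1 4/4 ✓
(5,1)2 4/4 ✓
(5,2)2 6/6 ✓
(5,3)2 6/6 ✓
(5,4)2 5/7 ✓
(5,5)1 3/7 ✓
(5,6)1 6/7 ✓
(5,7)1 4/4 ✓
(6,1)2 3/3 ✓
(6,2)2 4/4 ✓
(6,4)2 2/4 ✓
(6,5)1 2/4 ✓
(6,7)1 2/2 ✓
All meet the threshold, so the configuration is stable.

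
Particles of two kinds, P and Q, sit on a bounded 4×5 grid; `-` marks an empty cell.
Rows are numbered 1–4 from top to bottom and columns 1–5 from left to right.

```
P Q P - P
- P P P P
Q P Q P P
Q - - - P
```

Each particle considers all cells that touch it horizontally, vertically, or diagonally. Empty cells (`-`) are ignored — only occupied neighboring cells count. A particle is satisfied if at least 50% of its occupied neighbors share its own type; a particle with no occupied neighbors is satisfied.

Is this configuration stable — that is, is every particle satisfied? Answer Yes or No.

No

Row 1: (1,1)P 1/2 satisfied · (1,2)Q 0/4 not · (1,3)P 3/4 satisfied · (1,5)P 2/2 satisfied
Row 2: (2,2)P 4/7 satisfied · (2,3)P 5/7 satisfied · (2,4)P 6/7 satisfied · (2,5)P 4/4 satisfied
Row 3: (3,1)Q 1/3 not · (3,2)P 2/5 not · (3,3)Q 0/5 not · (3,4)P 5/6 satisfied · (3,5)P 4/4 satisfied
Row 4: (4,1)Q 1/2 satisfied · (4,5)P 2/2 satisfied
For instance (1,2) has only 0/4 same-type neighbors, below 1/2.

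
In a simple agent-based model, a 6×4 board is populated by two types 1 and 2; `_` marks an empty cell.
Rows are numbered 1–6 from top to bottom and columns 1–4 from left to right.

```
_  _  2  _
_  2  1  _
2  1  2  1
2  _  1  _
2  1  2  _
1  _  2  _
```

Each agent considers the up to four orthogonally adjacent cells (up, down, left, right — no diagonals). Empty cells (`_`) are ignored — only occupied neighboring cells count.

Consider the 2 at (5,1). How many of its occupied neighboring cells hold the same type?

Occupied neighbors of (5,1): (4,1)=2, (6,1)=1, (5,2)=1.
Same type (2): 1 of 3.

1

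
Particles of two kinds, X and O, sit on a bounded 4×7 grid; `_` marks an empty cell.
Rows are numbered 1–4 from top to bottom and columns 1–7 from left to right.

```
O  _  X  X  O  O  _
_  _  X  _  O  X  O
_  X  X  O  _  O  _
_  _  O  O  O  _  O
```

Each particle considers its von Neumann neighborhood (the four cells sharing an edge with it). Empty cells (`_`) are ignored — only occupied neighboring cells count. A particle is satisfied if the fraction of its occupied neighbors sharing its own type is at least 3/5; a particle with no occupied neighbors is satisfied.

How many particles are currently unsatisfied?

9

(1,1)O 0/0 ✓
(1,3)X 2/2 ✓
(1,4)X 1/2 ✗
(1,5)O 2/3 ✓
(1,6)O 1/2 ✗
(2,3)X 2/2 ✓
(2,5)O 1/2 ✗
(2,6)X 0/4 ✗
(2,7)O 0/1 ✗
(3,2)X 1/1 ✓
(3,3)X 2/4 ✗
(3,4)O 1/2 ✗
(3,6)O 0/1 ✗
(4,3)O 1/2 ✗
(4,4)O 3/3 ✓
(4,5)O 1/1 ✓
(4,7)O 0/0 ✓
Unsatisfied: (1,4), (1,6), (2,5), (2,6), (2,7), (3,3), (3,4), (3,6), (4,3) — 9 in total.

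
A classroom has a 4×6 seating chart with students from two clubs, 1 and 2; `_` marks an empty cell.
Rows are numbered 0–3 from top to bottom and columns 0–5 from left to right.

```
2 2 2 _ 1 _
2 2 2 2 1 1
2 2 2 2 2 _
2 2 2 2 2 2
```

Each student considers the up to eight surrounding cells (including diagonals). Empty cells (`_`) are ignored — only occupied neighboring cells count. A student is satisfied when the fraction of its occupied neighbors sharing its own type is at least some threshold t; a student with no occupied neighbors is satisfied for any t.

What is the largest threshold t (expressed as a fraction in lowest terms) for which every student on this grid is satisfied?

2/5

Row 0: (0,0)2 3/3 · (0,1)2 5/5 · (0,2)2 4/4 · (0,4)1 2/3
Row 1: (1,0)2 5/5 · (1,1)2 8/8 · (1,2)2 7/7 · (1,3)2 5/7 · (1,4)1 2/5 · (1,5)1 2/3
Row 2: (2,0)2 5/5 · (2,1)2 8/8 · (2,2)2 8/8 · (2,3)2 7/8 · (2,4)2 5/7
Row 3: (3,0)2 3/3 · (3,1)2 5/5 · (3,2)2 5/5 · (3,3)2 5/5 · (3,4)2 4/4 · (3,5)2 2/2
The smallest same-type fraction is 2/5 at (1,4), which reduces to 2/5. Any threshold above that leaves this student unsatisfied.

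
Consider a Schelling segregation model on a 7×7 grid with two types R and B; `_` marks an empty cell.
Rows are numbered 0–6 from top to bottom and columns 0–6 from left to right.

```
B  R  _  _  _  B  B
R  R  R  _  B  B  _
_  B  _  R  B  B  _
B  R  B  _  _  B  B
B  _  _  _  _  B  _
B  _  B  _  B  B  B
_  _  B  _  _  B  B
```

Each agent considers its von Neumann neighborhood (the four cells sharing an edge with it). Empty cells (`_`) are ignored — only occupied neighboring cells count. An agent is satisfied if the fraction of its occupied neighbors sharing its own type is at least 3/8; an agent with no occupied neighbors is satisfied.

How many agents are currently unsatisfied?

(0,0)B 0/2 unhappy
(0,1)R 1/2 ok
(0,5)B 2/2 ok
(0,6)B 1/1 ok
(1,0)R 1/2 ok
(1,1)R 3/4 ok
(1,2)R 1/1 ok
(1,4)B 2/2 ok
(1,5)B 3/3 ok
(2,1)B 0/2 unhappy
(2,3)R 0/1 unhappy
(2,4)B 2/3 ok
(2,5)B 3/3 ok
(3,0)B 1/2 ok
(3,1)R 0/3 unhappy
(3,2)B 0/1 unhappy
(3,5)B 3/3 ok
(3,6)B 1/1 ok
(4,0)B 2/2 ok
(4,5)B 2/2 ok
(5,0)B 1/1 ok
(5,2)B 1/1 ok
(5,4)B 1/1 ok
(5,5)B 4/4 ok
(5,6)B 2/2 ok
(6,2)B 1/1 ok
(6,5)B 2/2 ok
(6,6)B 2/2 ok
Unsatisfied: (0,0), (2,1), (2,3), (3,1), (3,2) — 5 in total.

5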